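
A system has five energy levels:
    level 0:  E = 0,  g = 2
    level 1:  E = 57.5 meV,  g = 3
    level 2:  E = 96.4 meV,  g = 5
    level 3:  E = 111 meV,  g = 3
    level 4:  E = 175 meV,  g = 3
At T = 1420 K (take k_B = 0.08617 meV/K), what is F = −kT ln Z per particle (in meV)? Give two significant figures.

-260 meV

k_BT = 0.08617 × 1420 K = 122.4 meV.
Eᵢ/kT = 0, 0.4698, 0.7876, 0.9069, 1.430.
Z = Σ gᵢe^(−Eᵢ/kT) = 2·e^(−0) + 3·e^(−0.4698) + 5·e^(−0.7876) + 3·e^(−0.9069) + 3·e^(−1.430) = 2.000 + 1.875 + 2.275 + 1.211 + 0.7179 = 8.079.
F = −kT ln Z = −122.4 × ln(8.079) = −122.4 × 2.089 = -260 meV.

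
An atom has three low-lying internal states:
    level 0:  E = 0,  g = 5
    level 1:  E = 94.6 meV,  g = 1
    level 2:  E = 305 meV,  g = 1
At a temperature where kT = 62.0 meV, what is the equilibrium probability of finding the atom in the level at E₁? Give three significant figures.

Eᵢ/kT = 0, 1.5258, 4.9194.
Z = Σ gᵢe^(−Eᵢ/kT) = 5·e^(−0) + 1·e^(−1.5258) + 1·e^(−4.9194) = 5.0000 + 0.21745 + 0.0073035 = 5.2248.
P₁ = g₁ e^(−E₁/kT) / Z = 0.21745/5.2248 = 0.0416.

0.0416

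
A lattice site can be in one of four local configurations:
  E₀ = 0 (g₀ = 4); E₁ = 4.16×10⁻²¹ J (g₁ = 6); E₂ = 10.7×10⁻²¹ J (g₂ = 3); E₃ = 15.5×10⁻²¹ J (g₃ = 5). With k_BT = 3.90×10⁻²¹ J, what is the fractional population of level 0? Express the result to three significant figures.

Eᵢ/kT = 0, 1.0667, 2.7436, 3.9744.
Z = Σ gᵢe^(−Eᵢ/kT) = 4·e^(−0) + 6·e^(−1.0667) + 3·e^(−2.7436) + 5·e^(−3.9744) = 4.0000 + 2.0649 + 0.19301 + 0.093953 = 6.3519.
P₀ = g₀ e^(−E₀/kT) / Z = 4.0000/6.3519 = 0.630.

0.630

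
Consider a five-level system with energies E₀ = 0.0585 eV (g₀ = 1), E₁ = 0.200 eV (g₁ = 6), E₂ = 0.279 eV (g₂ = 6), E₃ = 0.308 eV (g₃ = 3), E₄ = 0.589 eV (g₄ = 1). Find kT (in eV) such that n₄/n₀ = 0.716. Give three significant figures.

1.59 eV

n₄/n₀ = (g₄/g₀) exp[−(E₄−E₀)/kT] = 0.716.
⇒ (E₄−E₀)/kT = ln((1/1)/0.716) = ln(1.3966) = 0.33404.
kT = 0.5305 eV / 0.33404 = 1.59 eV.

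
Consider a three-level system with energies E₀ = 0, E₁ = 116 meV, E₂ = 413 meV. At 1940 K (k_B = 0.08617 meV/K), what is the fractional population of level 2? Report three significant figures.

k_BT = 0.08617 × 1940 K = 167.17 meV.
Eᵢ/kT = 0, 0.69390, 2.4705.
Z = Σ e^(−Eᵢ/kT) = e^(−0) + e^(−0.69390) + e^(−2.4705) = 1.0000 + 0.49962 + 0.084543 = 1.5842.
P₂ = e^(−E₂/kT) / Z = 0.084543/1.5842 = 0.0534.

0.0534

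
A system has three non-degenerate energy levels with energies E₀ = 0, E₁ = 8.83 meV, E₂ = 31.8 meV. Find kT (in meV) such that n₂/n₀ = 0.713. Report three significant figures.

94.0 meV

n₂/n₀ = exp[−(E₂−E₀)/kT] = 0.713.
⇒ (E₂−E₀)/kT = ln(1/0.713) = ln(1.4025) = 0.33826.
kT = 31.8 meV / 0.33826 = 94.0 meV.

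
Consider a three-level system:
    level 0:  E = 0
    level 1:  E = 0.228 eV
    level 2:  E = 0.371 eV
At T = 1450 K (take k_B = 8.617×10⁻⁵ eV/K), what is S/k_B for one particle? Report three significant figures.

0.561

k_BT = 8.617×10⁻⁵ × 1450 K = 0.12495 eV.
Eᵢ/kT = 0, 1.8247, 2.9692.
Z = Σ e^(−Eᵢ/kT) = e^(−0) + e^(−1.8247) + e^(−2.9692) = 1.0000 + 0.16127 + 0.051344 = 1.2126.
⟨E⟩ = Σ EᵢPᵢ = 0.046032 eV.
S/k_B = ln Z + ⟨E⟩/kT = ln(1.2126) + 0.046032/0.12495 = 0.19277 + 0.36840 = 0.561.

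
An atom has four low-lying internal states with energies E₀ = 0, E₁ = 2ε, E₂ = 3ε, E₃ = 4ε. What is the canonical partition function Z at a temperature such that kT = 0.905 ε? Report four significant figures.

Eᵢ/kT = 0, 2.20994, 3.31492, 4.41989.
Z = Σ e^(−Eᵢ/kT) = e^(−0) + e^(−2.20994) + e^(−3.31492) + e^(−4.41989) = 1.00000 + 0.109707 + 0.0363370 + 0.0120356 = 1.15808.

Z = 1.158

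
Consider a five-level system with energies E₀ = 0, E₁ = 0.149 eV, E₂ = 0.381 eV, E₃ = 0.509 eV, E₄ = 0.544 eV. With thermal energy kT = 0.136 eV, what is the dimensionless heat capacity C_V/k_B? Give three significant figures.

Eᵢ/kT = 0, 1.0956, 2.8015, 3.7426, 4.0000.
Z = Σ e^(−Eᵢ/kT) = e^(−0) + e^(−1.0956) + e^(−2.8015) + e^(−3.7426) + e^(−4.0000) = 1.0000 + 0.33434 + 0.060719 + 0.023692 + 0.018316 = 1.4371.
⟨E⟩ = 0.066087 eV, ⟨E²⟩ = 0.019341 eV².
C_V/k_B = (⟨E²⟩ − ⟨E⟩²)/(kT)² = (0.019341 − 0.0043675)/0.018496 = 0.810.

0.810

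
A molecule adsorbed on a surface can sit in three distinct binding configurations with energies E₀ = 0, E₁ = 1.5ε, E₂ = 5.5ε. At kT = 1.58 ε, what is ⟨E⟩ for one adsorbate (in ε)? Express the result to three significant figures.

0.529 ε

Eᵢ/kT = 0, 0.94937, 3.4810.
Z = Σ e^(−Eᵢ/kT) = e^(−0) + e^(−0.94937) + e^(−3.4810) = 1.0000 + 0.38698 + 0.030777 = 1.4178.
⟨E⟩ = Σ Eᵢ e^(−Eᵢ/kT) / Z = (0·1.0000 + 1.5·0.38698 + 5.5·0.030777) / 1.4178 = 0.529 ε.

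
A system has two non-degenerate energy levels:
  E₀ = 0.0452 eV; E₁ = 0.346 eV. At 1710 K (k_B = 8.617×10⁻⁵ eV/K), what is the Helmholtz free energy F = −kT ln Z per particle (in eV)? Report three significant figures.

0.0272 eV

k_BT = 8.617×10⁻⁵ × 1710 K = 0.14735 eV.
Eᵢ/kT = 0.30675, 2.3482.
Z = Σ e^(−Eᵢ/kT) = e^(−0.30675) + e^(−2.3482) = 0.73583 + 0.095541 = 0.83137.
F = −kT ln Z = −0.14735 × ln(0.83137) = −0.14735 × -0.18468 = 0.0272 eV.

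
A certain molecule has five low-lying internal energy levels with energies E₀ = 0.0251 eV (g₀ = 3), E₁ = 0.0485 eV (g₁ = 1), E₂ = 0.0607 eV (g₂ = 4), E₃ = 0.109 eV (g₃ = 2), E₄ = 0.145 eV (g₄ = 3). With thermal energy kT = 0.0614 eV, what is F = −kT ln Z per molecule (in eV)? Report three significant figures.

-0.0931 eV

Eᵢ/kT = 0.40879, 0.78990, 0.98860, 1.7752, 2.3616.
Z = Σ gᵢe^(−Eᵢ/kT) = 3·e^(−0.40879) + 1·e^(−0.78990) + 4·e^(−0.98860) + 2·e^(−1.7752) + 3·e^(−2.3616) = 1.9934 + 0.45389 + 1.4884 + 0.33890 + 0.28281 = 4.5574.
F = −kT ln Z = −0.0614 × ln(4.5574) = −0.0614 × 1.5168 = -0.0931 eV.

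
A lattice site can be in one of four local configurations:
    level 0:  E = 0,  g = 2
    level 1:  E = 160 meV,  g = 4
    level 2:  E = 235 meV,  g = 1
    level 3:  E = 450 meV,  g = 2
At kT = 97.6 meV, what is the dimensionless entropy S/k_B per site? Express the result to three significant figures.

Eᵢ/kT = 0, 1.6393, 2.4078, 4.6107.
Z = Σ gᵢe^(−Eᵢ/kT) = 2·e^(−0) + 4·e^(−1.6393) + 1·e^(−2.4078) + 2·e^(−4.6107) = 2.0000 + 0.77646 + 0.090013 + 0.019890 = 2.8864.
⟨E⟩ = Σ EᵢPᵢ = 53.470 meV.
S/k_B = ln Z + ⟨E⟩/kT = ln(2.8864) + 53.470/97.6 = 1.0600 + 0.54785 = 1.61.

1.61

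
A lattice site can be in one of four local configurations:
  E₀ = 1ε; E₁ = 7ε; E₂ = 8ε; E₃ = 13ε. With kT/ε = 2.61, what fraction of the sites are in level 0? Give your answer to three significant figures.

0.848

Eᵢ/kT = 0.38314, 2.6820, 3.0651, 4.9808.
Z = Σ e^(−Eᵢ/kT) = e^(−0.38314) + e^(−2.6820) + e^(−3.0651) + e^(−4.9808) = 0.68172 + 0.068426 + 0.046649 + 0.0068686 = 0.80366.
P₀ = e^(−E₀/kT) / Z = 0.68172/0.80366 = 0.848.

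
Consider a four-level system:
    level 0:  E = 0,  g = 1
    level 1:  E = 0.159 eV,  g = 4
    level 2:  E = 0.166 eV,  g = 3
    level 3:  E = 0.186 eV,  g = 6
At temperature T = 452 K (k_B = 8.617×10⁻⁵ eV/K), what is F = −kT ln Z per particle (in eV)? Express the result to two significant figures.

-0.0058 eV

k_BT = 8.617×10⁻⁵ × 452 K = 0.03895 eV.
Eᵢ/kT = 0, 4.082, 4.262, 4.775.
Z = Σ gᵢe^(−Eᵢ/kT) = 1·e^(−0) + 4·e^(−4.082) + 3·e^(−4.262) + 6·e^(−4.775) = 1.000 + 0.06749 + 0.04228 + 0.05063 = 1.160.
F = −kT ln Z = −0.03895 × ln(1.160) = −0.03895 × 0.1484 = -0.0058 eV.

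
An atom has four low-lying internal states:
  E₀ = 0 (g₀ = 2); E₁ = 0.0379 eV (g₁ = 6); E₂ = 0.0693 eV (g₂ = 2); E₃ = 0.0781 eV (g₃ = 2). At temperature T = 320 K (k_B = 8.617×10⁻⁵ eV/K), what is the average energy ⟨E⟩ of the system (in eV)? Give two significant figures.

k_BT = 8.617×10⁻⁵ × 320 K = 0.02757 eV.
Eᵢ/kT = 0, 1.375, 2.514, 2.833.
Z = Σ gᵢe^(−Eᵢ/kT) = 2·e^(−0) + 6·e^(−1.375) + 2·e^(−2.514) + 2·e^(−2.833) = 2.000 + 1.517 + 0.1619 + 0.1177 = 3.797.
⟨E⟩ = Σ Eᵢ gᵢe^(−Eᵢ/kT) / Z = (0·2.000 + 0.0379·1.517 + 0.0693·0.1619 + 0.0781·0.1177) / 3.797 = 0.021 eV.

0.021 eV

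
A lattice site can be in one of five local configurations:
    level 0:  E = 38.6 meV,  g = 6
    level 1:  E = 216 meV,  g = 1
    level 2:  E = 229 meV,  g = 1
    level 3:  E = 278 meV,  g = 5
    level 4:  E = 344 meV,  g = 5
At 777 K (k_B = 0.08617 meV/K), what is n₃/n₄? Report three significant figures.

k_BT = 0.08617 × 777 K = 66.954 meV.
n₃/n₄ = (g₃/g₄) exp[−(E₃−E₄)/kT] = (5/5) × exp(−(-66 meV)/(66.954 meV)) = (5/5) × exp(0.98575) = 2.68.

2.68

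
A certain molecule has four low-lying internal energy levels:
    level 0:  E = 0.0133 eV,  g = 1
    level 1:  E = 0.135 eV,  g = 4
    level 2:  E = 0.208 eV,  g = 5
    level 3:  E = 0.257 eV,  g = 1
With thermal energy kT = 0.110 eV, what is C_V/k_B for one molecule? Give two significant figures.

0.51

Eᵢ/kT = 0.1209, 1.227, 1.891, 2.336.
Z = Σ gᵢe^(−Eᵢ/kT) = 1·e^(−0.1209) + 4·e^(−1.227) + 5·e^(−1.891) + 1·e^(−2.336) = 0.8861 + 1.173 + 0.7546 + 0.09671 = 2.910.
⟨E⟩ = 0.1209 eV, ⟨E²⟩ = 0.02081 eV².
C_V/k_B = (⟨E²⟩ − ⟨E⟩²)/(kT)² = (0.02081 − 0.01462)/0.01210 = 0.51.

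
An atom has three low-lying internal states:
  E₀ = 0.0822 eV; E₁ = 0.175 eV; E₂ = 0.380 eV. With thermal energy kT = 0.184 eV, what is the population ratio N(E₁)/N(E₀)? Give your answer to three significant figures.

n₁/n₀ = exp[−(E₁−E₀)/kT] = exp(−(0.0928 eV)/(0.184 eV)) = exp(-0.50435) = 0.604.

0.604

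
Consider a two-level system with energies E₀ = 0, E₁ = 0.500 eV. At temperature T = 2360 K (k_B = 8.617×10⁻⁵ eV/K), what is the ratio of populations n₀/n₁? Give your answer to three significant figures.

11.7

k_BT = 8.617×10⁻⁵ × 2360 K = 0.20336 eV.
n₀/n₁ = exp[−(E₀−E₁)/kT] = exp(−(-0.500 eV)/(0.20336 eV)) = exp(2.4587) = 11.7.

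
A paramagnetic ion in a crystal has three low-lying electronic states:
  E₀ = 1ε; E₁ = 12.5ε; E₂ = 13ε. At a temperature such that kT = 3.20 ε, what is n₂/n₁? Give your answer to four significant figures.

n₂/n₁ = exp[−(E₂−E₁)/kT] = exp(−(0.5ε)/(3.20ε)) = exp(-0.156250) = 0.8553.

0.8553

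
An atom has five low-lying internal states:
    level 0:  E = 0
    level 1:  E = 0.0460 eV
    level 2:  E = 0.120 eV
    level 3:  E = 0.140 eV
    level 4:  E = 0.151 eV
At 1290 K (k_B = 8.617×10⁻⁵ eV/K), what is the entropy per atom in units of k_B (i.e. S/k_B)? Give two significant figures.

1.5

k_BT = 8.617×10⁻⁵ × 1290 K = 0.1112 eV.
Eᵢ/kT = 0, 0.4137, 1.079, 1.259, 1.358.
Z = Σ e^(−Eᵢ/kT) = e^(−0) + e^(−0.4137) + e^(−1.079) + e^(−1.259) + e^(−1.358) = 1.000 + 0.6612 + 0.3399 + 0.2839 + 0.2572 = 2.542.
⟨E⟩ = Σ EᵢPᵢ = 0.05892 eV.
S/k_B = ln Z + ⟨E⟩/kT = ln(2.542) + 0.05892/0.1112 = 0.9330 + 0.5299 = 1.5.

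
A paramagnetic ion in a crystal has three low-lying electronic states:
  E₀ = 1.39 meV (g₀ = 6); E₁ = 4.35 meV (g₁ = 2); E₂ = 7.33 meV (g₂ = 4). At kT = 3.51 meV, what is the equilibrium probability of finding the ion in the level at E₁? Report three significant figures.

Eᵢ/kT = 0.39601, 1.2393, 2.0883.
Z = Σ gᵢe^(−Eᵢ/kT) = 6·e^(−0.39601) + 2·e^(−1.2393) + 4·e^(−2.0883) = 4.0380 + 0.57917 + 0.49559 = 5.1128.
P₁ = g₁ e^(−E₁/kT) / Z = 0.57917/5.1128 = 0.113.

0.113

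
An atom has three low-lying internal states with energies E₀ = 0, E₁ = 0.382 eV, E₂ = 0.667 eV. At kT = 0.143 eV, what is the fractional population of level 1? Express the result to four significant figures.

Eᵢ/kT = 0, 2.67133, 4.66434.
Z = Σ e^(−Eᵢ/kT) = e^(−0) + e^(−2.67133) + e^(−4.66434) = 1.00000 + 0.0691602 + 0.00942547 = 1.07859.
P₁ = e^(−E₁/kT) / Z = 0.0691602/1.07859 = 0.06412.

0.06412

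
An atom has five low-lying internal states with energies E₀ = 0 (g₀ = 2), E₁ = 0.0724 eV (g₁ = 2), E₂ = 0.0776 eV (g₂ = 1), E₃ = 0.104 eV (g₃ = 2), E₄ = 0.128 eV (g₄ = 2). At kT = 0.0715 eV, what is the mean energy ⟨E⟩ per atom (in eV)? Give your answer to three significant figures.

0.0440 eV

Eᵢ/kT = 0, 1.0126, 1.0853, 1.4545, 1.7902.
Z = Σ gᵢe^(−Eᵢ/kT) = 2·e^(−0) + 2·e^(−1.0126) + 1·e^(−1.0853) + 2·e^(−1.4545) + 2·e^(−1.7902) = 2.0000 + 0.72655 + 0.33780 + 0.46703 + 0.33385 = 3.8652.
⟨E⟩ = Σ Eᵢ gᵢe^(−Eᵢ/kT) / Z = (0·2.0000 + 0.0724·0.72655 + 0.0776·0.33780 + 0.104·0.46703 + 0.128·0.33385) / 3.8652 = 0.0440 eV.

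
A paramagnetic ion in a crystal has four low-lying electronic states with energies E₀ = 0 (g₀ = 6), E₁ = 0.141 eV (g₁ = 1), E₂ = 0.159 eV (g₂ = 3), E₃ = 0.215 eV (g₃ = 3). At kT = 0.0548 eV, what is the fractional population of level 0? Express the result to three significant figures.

Eᵢ/kT = 0, 2.5730, 2.9015, 3.9234.
Z = Σ gᵢe^(−Eᵢ/kT) = 6·e^(−0) + 1·e^(−2.5730) + 3·e^(−2.9015) + 3·e^(−3.9234) = 6.0000 + 0.076306 + 0.16482 + 0.059321 = 6.3004.
P₀ = g₀ e^(−E₀/kT) / Z = 6.0000/6.3004 = 0.952.

0.952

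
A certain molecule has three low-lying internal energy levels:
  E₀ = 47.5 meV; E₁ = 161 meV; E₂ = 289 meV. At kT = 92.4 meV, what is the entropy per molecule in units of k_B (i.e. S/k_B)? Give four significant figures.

0.7154

Eᵢ/kT = 0.514069, 1.74242, 3.12771.
Z = Σ e^(−Eᵢ/kT) = e^(−0.514069) + e^(−1.74242) + e^(−3.12771) = 0.598057 + 0.175096 + 0.0438180 = 0.816971.
⟨E⟩ = Σ EᵢPᵢ = 84.7785 meV.
S/k_B = ln Z + ⟨E⟩/kT = ln(0.816971) + 84.7785/92.4 = -0.202152 + 0.917516 = 0.7154.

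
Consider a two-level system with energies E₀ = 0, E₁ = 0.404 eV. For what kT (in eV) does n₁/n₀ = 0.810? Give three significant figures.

1.92 eV

n₁/n₀ = exp[−(E₁−E₀)/kT] = 0.810.
⇒ (E₁−E₀)/kT = ln(1/0.810) = ln(1.2346) = 0.21075.
kT = 0.404 eV / 0.21075 = 1.92 eV.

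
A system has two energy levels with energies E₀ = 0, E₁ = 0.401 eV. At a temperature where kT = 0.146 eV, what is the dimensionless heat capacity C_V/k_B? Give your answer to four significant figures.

0.4273

Eᵢ/kT = 0, 2.74658.
Z = Σ e^(−Eᵢ/kT) = e^(−0) + e^(−2.74658) = 1.00000 + 0.0641469 = 1.06415.
⟨E⟩ = 0.0241723 eV, ⟨E²⟩ = 0.00969307 eV².
C_V/k_B = (⟨E²⟩ − ⟨E⟩²)/(kT)² = (0.00969307 − 0.000584300)/0.0213160 = 0.4273.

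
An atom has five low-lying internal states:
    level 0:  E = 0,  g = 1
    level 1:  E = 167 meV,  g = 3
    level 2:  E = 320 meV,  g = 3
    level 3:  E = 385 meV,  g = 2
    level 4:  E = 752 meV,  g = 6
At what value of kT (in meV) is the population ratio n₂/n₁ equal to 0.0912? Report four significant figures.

63.89 meV

n₂/n₁ = (g₂/g₁) exp[−(E₂−E₁)/kT] = 0.0912.
⇒ (E₂−E₁)/kT = ln((3/3)/0.0912) = ln(10.9649) = 2.39470.
kT = 153 meV / 2.39470 = 63.89 meV.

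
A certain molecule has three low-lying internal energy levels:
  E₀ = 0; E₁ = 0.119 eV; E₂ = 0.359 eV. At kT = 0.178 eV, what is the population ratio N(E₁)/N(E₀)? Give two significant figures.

0.51

n₁/n₀ = exp[−(E₁−E₀)/kT] = exp(−(0.119 eV)/(0.178 eV)) = exp(-0.6685) = 0.51.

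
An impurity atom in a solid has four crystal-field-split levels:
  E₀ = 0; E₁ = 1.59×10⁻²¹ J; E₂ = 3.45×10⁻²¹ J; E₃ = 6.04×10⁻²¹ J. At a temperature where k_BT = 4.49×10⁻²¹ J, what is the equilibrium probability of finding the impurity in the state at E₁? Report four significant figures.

0.2893

Eᵢ/kT = 0, 0.354120, 0.768374, 1.34521.
Z = Σ e^(−Eᵢ/kT) = e^(−0) + e^(−0.354120) + e^(−0.768374) + e^(−1.34521) = 1.00000 + 0.701791 + 0.463767 + 0.260485 = 2.42604.
P₁ = e^(−E₁/kT) / Z = 0.701791/2.42604 = 0.2893.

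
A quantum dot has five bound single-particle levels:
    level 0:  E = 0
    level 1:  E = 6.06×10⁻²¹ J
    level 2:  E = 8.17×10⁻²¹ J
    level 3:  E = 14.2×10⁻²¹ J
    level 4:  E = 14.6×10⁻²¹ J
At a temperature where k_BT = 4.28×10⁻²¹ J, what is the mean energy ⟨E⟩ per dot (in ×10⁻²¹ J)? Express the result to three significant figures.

Eᵢ/kT = 0, 1.4159, 1.9089, 3.3178, 3.4112.
Z = Σ e^(−Eᵢ/kT) = e^(−0) + e^(−1.4159) + e^(−1.9089) + e^(−3.3178) + e^(−3.4112) = 1.0000 + 0.24271 + 0.14824 + 0.036232 + 0.033002 = 1.4602.
⟨E⟩ = Σ Eᵢ e^(−Eᵢ/kT) / Z = (0·1.0000 + 6.06·0.24271 + 8.17·0.14824 + 14.2·0.036232 + 14.6·0.033002) / 1.4602 = 2.52 ×10⁻²¹ J.

2.52 ×10⁻²¹ J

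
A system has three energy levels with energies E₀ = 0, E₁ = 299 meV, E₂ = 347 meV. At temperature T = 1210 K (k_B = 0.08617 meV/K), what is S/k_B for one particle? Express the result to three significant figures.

0.347

k_BT = 0.08617 × 1210 K = 104.27 meV.
Eᵢ/kT = 0, 2.8676, 3.3279.
Z = Σ e^(−Eᵢ/kT) = e^(−0) + e^(−2.8676) + e^(−3.3279) = 1.0000 + 0.056835 + 0.035868 = 1.0927.
⟨E⟩ = Σ EᵢPᵢ = 26.942 meV.
S/k_B = ln Z + ⟨E⟩/kT = ln(1.0927) + 26.942/104.27 = 0.088652 + 0.25839 = 0.347.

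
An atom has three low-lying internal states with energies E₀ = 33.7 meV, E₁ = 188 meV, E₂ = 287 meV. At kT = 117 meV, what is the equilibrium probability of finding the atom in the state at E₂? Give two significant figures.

Eᵢ/kT = 0.2880, 1.607, 2.453.
Z = Σ e^(−Eᵢ/kT) = e^(−0.2880) + e^(−1.607) + e^(−2.453) = 0.7498 + 0.2005 + 0.08604 = 1.036.
P₂ = e^(−E₂/kT) / Z = 0.08604/1.036 = 0.083.

0.083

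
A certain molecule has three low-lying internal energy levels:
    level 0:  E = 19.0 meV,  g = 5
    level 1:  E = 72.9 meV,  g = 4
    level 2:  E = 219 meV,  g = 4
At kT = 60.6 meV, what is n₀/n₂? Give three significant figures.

33.9

n₀/n₂ = (g₀/g₂) exp[−(E₀−E₂)/kT] = (5/4) × exp(−(-200.0 meV)/(60.6 meV)) = (5/4) × exp(3.3003) = 33.9.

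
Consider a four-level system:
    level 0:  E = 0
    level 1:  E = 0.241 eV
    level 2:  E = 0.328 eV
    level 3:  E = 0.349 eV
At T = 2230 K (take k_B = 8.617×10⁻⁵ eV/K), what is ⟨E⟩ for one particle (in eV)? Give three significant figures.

0.114 eV

k_BT = 8.617×10⁻⁵ × 2230 K = 0.19216 eV.
Eᵢ/kT = 0, 1.2542, 1.7069, 1.8162.
Z = Σ e^(−Eᵢ/kT) = e^(−0) + e^(−1.2542) + e^(−1.7069) + e^(−1.8162) = 1.0000 + 0.28530 + 0.18143 + 0.16264 = 1.6294.
⟨E⟩ = Σ Eᵢ e^(−Eᵢ/kT) / Z = (0·1.0000 + 0.241·0.28530 + 0.328·0.18143 + 0.349·0.16264) / 1.6294 = 0.114 eV.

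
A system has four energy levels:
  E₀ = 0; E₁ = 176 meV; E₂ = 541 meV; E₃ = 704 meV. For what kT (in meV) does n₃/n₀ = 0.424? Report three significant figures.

820 meV

n₃/n₀ = exp[−(E₃−E₀)/kT] = 0.424.
⇒ (E₃−E₀)/kT = ln(1/0.424) = ln(2.3585) = 0.85803.
kT = 704 meV / 0.85803 = 820 meV.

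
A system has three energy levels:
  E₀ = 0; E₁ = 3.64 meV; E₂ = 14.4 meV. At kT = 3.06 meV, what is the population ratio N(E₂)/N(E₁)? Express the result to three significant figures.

n₂/n₁ = exp[−(E₂−E₁)/kT] = exp(−(10.76 meV)/(3.06 meV)) = exp(-3.5163) = 0.0297.

0.0297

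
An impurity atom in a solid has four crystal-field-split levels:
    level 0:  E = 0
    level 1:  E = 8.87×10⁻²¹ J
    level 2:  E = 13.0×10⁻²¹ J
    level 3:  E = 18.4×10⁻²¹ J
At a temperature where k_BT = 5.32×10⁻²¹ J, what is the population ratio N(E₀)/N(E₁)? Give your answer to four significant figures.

n₀/n₁ = exp[−(E₀−E₁)/kT] = exp(−(-8.87 ×10⁻²¹ J)/(5.32 ×10⁻²¹ J)) = exp(1.66729) = 5.298.

5.298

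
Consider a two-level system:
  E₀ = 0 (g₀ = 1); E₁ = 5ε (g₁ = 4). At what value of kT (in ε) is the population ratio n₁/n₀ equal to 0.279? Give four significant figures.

1.878 ε

n₁/n₀ = (g₁/g₀) exp[−(E₁−E₀)/kT] = 0.279.
⇒ (E₁−E₀)/kT = ln((4/1)/0.279) = ln(14.3369) = 2.66284.
kT = 5ε / 2.66284 = 1.878 ε.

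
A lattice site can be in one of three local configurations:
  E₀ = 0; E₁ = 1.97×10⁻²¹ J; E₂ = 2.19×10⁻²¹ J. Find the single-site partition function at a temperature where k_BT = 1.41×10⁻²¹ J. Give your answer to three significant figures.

Eᵢ/kT = 0, 1.3972, 1.5532.
Z = Σ e^(−Eᵢ/kT) = e^(−0) + e^(−1.3972) + e^(−1.5532) = 1.0000 + 0.24729 + 0.21157 = 1.4589.

Z = 1.46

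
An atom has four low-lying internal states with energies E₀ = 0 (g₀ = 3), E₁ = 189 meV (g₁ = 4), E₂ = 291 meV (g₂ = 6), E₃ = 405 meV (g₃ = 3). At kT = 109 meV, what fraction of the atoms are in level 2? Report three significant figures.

0.0991

Eᵢ/kT = 0, 1.7339, 2.6697, 3.7156.
Z = Σ gᵢe^(−Eᵢ/kT) = 3·e^(−0) + 4·e^(−1.7339) + 6·e^(−2.6697) + 3·e^(−3.7156) = 3.0000 + 0.70638 + 0.41564 + 0.073022 = 4.1950.
P₂ = g₂ e^(−E₂/kT) / Z = 0.41564/4.1950 = 0.0991.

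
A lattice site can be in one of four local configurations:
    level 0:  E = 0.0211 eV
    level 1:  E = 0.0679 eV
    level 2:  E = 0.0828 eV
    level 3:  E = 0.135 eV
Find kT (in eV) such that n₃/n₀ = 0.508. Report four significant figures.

0.1682 eV

n₃/n₀ = exp[−(E₃−E₀)/kT] = 0.508.
⇒ (E₃−E₀)/kT = ln(1/0.508) = ln(1.96850) = 0.677272.
kT = 0.1139 eV / 0.677272 = 0.1682 eV.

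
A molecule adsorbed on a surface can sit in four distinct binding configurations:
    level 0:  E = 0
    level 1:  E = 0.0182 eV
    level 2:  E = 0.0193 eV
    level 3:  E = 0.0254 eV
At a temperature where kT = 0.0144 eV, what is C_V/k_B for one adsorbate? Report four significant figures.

Eᵢ/kT = 0, 1.26389, 1.34028, 1.76389.
Z = Σ e^(−Eᵢ/kT) = e^(−0) + e^(−1.26389) + e^(−1.34028) + e^(−1.76389) = 1.00000 + 0.282553 + 0.261772 + 0.171377 = 1.71570.
⟨E⟩ = 0.00847913 eV, ⟨E²⟩ = 0.000175827 eV².
C_V/k_B = (⟨E²⟩ − ⟨E⟩²)/(kT)² = (0.000175827 − 0.0000718956)/0.000207360 = 0.5012.

0.5012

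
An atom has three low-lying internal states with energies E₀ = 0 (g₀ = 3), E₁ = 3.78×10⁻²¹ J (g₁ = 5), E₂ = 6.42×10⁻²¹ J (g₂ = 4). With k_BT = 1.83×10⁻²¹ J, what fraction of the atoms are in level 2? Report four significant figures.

Eᵢ/kT = 0, 2.06557, 3.50820.
Z = Σ gᵢe^(−Eᵢ/kT) = 3·e^(−0) + 5·e^(−2.06557) + 4·e^(−3.50820) = 3.00000 + 0.633730 + 0.119803 = 3.75353.
P₂ = g₂ e^(−E₂/kT) / Z = 0.119803/3.75353 = 0.03192.

0.03192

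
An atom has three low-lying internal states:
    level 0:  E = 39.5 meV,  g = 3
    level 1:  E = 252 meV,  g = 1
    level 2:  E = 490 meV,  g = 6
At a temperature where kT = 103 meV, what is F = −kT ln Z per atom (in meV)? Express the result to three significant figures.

-80.4 meV

Eᵢ/kT = 0.38350, 2.4466, 4.7573.
Z = Σ gᵢe^(−Eᵢ/kT) = 3·e^(−0.38350) + 1·e^(−2.4466) + 6·e^(−4.7573) = 2.0444 + 0.086587 + 0.051533 = 2.1825.
F = −kT ln Z = −103 × ln(2.1825) = −103 × 0.78047 = -80.4 meV.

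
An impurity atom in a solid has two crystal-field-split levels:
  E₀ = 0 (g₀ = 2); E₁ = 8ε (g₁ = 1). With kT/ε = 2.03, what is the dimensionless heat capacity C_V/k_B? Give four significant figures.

Eᵢ/kT = 0, 3.94089.
Z = Σ gᵢe^(−Eᵢ/kT) = 2·e^(−0) + 1·e^(−3.94089) = 2.00000 + 0.0194309 = 2.01943.
⟨E⟩ = 0.0769758 ε, ⟨E²⟩ = 0.615806 ε².
C_V/k_B = (⟨E²⟩ − ⟨E⟩²)/(kT)² = (0.615806 − 0.00592527)/4.12090 = 0.1480.

0.1480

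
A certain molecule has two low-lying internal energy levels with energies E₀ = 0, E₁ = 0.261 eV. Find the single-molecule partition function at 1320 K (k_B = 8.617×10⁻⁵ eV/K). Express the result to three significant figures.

k_BT = 8.617×10⁻⁵ × 1320 K = 0.11374 eV.
Eᵢ/kT = 0, 2.2947.
Z = Σ e^(−Eᵢ/kT) = e^(−0) + e^(−2.2947) = 1.0000 + 0.10079 = 1.1008.

Z = 1.10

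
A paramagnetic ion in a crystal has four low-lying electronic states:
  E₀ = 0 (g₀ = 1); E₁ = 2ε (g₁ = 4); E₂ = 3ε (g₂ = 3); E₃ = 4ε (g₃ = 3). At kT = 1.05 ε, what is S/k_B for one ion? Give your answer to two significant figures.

1.6

Eᵢ/kT = 0, 1.905, 2.857, 3.810.
Z = Σ gᵢe^(−Eᵢ/kT) = 1·e^(−0) + 4·e^(−1.905) + 3·e^(−2.857) + 3·e^(−3.810) = 1.000 + 0.5953 + 0.1723 + 0.06644 = 1.834.
⟨E⟩ = Σ EᵢPᵢ = 1.076 ε.
S/k_B = ln Z + ⟨E⟩/kT = ln(1.834) + 1.076/1.05 = 0.6065 + 1.025 = 1.6.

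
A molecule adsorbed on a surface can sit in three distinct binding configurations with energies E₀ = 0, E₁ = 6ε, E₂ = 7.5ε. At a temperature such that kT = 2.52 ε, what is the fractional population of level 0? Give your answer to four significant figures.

Eᵢ/kT = 0, 2.38095, 2.97619.
Z = Σ e^(−Eᵢ/kT) = e^(−0) + e^(−2.38095) + e^(−2.97619) = 1.00000 + 0.0924627 + 0.0509867 = 1.14345.
P₀ = e^(−E₀/kT) / Z = 1.00000/1.14345 = 0.8745.

0.8745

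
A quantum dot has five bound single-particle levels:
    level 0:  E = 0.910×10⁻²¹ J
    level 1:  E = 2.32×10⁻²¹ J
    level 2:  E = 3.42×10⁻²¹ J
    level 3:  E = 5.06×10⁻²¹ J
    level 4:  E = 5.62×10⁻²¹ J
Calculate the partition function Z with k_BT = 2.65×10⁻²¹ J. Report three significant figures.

Z = 1.67

Eᵢ/kT = 0.34340, 0.87547, 1.2906, 1.9094, 2.1208.
Z = Σ e^(−Eᵢ/kT) = e^(−0.34340) + e^(−0.87547) + e^(−1.2906) + e^(−1.9094) + e^(−2.1208) = 0.70935 + 0.41667 + 0.27511 + 0.14817 + 0.11994 = 1.6692.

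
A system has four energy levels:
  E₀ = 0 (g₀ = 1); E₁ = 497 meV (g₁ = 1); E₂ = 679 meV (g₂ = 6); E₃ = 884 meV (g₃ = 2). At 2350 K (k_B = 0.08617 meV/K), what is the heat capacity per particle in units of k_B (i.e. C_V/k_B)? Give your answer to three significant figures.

k_BT = 0.08617 × 2350 K = 202.50 meV.
Eᵢ/kT = 0, 2.4543, 3.3531, 4.3654.
Z = Σ gᵢe^(−Eᵢ/kT) = 1·e^(−0) + 1·e^(−2.4543) + 6·e^(−3.3531) + 2·e^(−4.3654) = 1.0000 + 0.085923 + 0.20985 + 0.025419 = 1.3212.
⟨E⟩ = 157.18 meV, ⟨E²⟩ = 104330 meV².
C_V/k_B = (⟨E²⟩ − ⟨E⟩²)/(kT)² = (104330 − 24706)/41006 = 1.94.

1.94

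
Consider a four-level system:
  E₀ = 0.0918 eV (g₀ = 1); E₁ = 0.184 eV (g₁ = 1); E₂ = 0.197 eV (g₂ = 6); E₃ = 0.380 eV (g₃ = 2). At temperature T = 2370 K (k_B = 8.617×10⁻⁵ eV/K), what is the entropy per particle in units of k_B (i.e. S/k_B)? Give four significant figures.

2.236

k_BT = 8.617×10⁻⁵ × 2370 K = 0.204223 eV.
Eᵢ/kT = 0.449509, 0.900976, 0.964632, 1.86071.
Z = Σ gᵢe^(−Eᵢ/kT) = 1·e^(−0.449509) + 1·e^(−0.900976) + 6·e^(−0.964632) + 2·e^(−1.86071) = 0.637941 + 0.406173 + 2.28674 + 0.311124 = 3.64198.
⟨E⟩ = Σ EᵢPᵢ = 0.192756 eV.
S/k_B = ln Z + ⟨E⟩/kT = ln(3.64198) + 0.192756/0.204223 = 1.29253 + 0.943851 = 2.236.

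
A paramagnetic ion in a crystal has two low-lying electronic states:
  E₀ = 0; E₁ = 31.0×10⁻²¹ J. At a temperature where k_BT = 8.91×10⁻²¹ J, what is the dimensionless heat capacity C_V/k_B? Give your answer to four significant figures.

Eᵢ/kT = 0, 3.47924.
Z = Σ e^(−Eᵢ/kT) = e^(−0) + e^(−3.47924) = 1.00000 + 0.0308308 = 1.03083.
⟨E⟩ = 0.927170, ⟨E²⟩ = 28.7423.
C_V/k_B = (⟨E²⟩ − ⟨E⟩²)/(kT)² = (28.7423 − 0.859644)/79.3881 = 0.3512.

0.3512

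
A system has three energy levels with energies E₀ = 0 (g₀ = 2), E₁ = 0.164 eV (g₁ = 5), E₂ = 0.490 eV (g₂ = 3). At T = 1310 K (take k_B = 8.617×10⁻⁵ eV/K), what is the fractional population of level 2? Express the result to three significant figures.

k_BT = 8.617×10⁻⁵ × 1310 K = 0.11288 eV.
Eᵢ/kT = 0, 1.4529, 4.3409.
Z = Σ gᵢe^(−Eᵢ/kT) = 2·e^(−0) + 5·e^(−1.4529) + 3·e^(−4.3409) = 2.0000 + 1.1695 + 0.039074 = 3.2086.
P₂ = g₂ e^(−E₂/kT) / Z = 0.039074/3.2086 = 0.0122.

0.0122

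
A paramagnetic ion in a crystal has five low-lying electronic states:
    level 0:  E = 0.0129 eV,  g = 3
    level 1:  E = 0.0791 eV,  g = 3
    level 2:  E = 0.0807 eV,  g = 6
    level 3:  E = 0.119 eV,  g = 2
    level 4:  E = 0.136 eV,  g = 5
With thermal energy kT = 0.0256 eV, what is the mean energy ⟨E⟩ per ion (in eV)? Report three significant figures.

0.0269 eV

Eᵢ/kT = 0.50391, 3.0898, 3.1523, 4.6484, 5.3125.
Z = Σ gᵢe^(−Eᵢ/kT) = 3·e^(−0.50391) + 3·e^(−3.0898) + 6·e^(−3.1523) + 2·e^(−4.6484) + 5·e^(−5.3125) = 1.8125 + 0.13653 + 0.25652 + 0.019154 + 0.024648 = 2.2494.
⟨E⟩ = Σ Eᵢ gᵢe^(−Eᵢ/kT) / Z = (0.0129·1.8125 + 0.0791·0.13653 + 0.0807·0.25652 + 0.119·0.019154 + 0.136·0.024648) / 2.2494 = 0.0269 eV.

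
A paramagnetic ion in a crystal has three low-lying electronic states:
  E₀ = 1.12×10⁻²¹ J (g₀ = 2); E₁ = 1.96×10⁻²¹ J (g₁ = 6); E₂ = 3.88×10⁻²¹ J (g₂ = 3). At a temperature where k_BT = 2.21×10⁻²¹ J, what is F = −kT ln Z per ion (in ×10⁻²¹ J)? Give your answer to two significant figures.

Eᵢ/kT = 0.5068, 0.8869, 1.756.
Z = Σ gᵢe^(−Eᵢ/kT) = 2·e^(−0.5068) + 6·e^(−0.8869) + 3·e^(−1.756) = 1.205 + 2.472 + 0.5182 = 4.195.
F = −kT ln Z = −2.21 × ln(4.195) = −2.21 × 1.434 = -3.2 ×10⁻²¹ J.

-3.2 ×10⁻²¹ J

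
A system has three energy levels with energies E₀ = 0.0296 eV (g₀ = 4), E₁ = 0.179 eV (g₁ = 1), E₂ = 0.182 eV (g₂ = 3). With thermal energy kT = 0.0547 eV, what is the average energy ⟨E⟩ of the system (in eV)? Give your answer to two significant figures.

0.039 eV

Eᵢ/kT = 0.5411, 3.272, 3.327.
Z = Σ gᵢe^(−Eᵢ/kT) = 4·e^(−0.5411) + 1·e^(−3.272) + 3·e^(−3.327) = 2.328 + 0.03793 + 0.1077 = 2.474.
⟨E⟩ = Σ Eᵢ gᵢe^(−Eᵢ/kT) / Z = (0.0296·2.328 + 0.179·0.03793 + 0.182·0.1077) / 2.474 = 0.039 eV.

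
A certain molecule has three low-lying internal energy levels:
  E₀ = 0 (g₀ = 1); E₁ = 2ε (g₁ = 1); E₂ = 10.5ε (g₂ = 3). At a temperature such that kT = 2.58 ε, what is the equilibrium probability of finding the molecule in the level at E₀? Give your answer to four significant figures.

0.6614

Eᵢ/kT = 0, 0.775194, 4.06977.
Z = Σ gᵢe^(−Eᵢ/kT) = 1·e^(−0) + 1·e^(−0.775194) + 3·e^(−4.06977) = 1.00000 + 0.460614 + 0.0512440 = 1.51186.
P₀ = g₀ e^(−E₀/kT) / Z = 1.00000/1.51186 = 0.6614.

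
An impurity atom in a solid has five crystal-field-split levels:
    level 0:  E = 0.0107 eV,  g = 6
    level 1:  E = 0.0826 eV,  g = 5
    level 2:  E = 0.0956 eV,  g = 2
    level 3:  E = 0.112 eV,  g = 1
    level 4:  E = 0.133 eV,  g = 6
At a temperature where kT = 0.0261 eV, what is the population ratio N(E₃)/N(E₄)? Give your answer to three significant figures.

0.373

n₃/n₄ = (g₃/g₄) exp[−(E₃−E₄)/kT] = (1/6) × exp(−(-0.021 eV)/(0.0261 eV)) = (1/6) × exp(0.80460) = 0.373.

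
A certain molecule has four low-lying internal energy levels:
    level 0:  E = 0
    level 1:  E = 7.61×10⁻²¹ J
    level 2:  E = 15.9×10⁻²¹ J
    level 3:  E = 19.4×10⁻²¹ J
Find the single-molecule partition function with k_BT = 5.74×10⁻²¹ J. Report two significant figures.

Eᵢ/kT = 0, 1.326, 2.770, 3.380.
Z = Σ e^(−Eᵢ/kT) = e^(−0) + e^(−1.326) + e^(−2.770) + e^(−3.380) = 1.000 + 0.2655 + 0.06266 + 0.03405 = 1.362.

Z = 1.4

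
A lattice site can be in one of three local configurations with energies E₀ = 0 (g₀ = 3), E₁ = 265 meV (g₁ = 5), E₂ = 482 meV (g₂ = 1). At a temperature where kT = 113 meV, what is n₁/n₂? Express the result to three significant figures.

34.1

n₁/n₂ = (g₁/g₂) exp[−(E₁−E₂)/kT] = (5/1) × exp(−(-217 meV)/(113 meV)) = (5/1) × exp(1.9204) = 34.1.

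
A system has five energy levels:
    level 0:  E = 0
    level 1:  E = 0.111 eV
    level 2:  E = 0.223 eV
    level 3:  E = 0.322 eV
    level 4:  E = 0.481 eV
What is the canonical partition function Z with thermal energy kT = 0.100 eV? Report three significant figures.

Z = 1.49

Eᵢ/kT = 0, 1.1100, 2.2300, 3.2200, 4.8100.
Z = Σ e^(−Eᵢ/kT) = e^(−0) + e^(−1.1100) + e^(−2.2300) + e^(−3.2200) + e^(−4.8100) = 1.0000 + 0.32956 + 0.10753 + 0.039955 + 0.0081479 = 1.4852.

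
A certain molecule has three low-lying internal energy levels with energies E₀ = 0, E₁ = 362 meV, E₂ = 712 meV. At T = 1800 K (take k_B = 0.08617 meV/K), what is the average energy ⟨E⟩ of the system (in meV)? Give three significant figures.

38.2 meV

k_BT = 0.08617 × 1800 K = 155.11 meV.
Eᵢ/kT = 0, 2.3338, 4.5903.
Z = Σ e^(−Eᵢ/kT) = e^(−0) + e^(−2.3338) + e^(−4.5903) = 1.0000 + 0.096927 + 0.010150 = 1.1071.
⟨E⟩ = Σ Eᵢ e^(−Eᵢ/kT) / Z = (0·1.0000 + 362·0.096927 + 712·0.010150) / 1.1071 = 38.2 meV.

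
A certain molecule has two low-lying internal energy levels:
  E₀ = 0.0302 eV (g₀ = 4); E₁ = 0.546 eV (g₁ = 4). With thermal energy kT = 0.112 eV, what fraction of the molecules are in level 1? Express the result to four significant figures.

0.009899

Eᵢ/kT = 0.269643, 4.87500.
Z = Σ gᵢe^(−Eᵢ/kT) = 4·e^(−0.269643) + 4·e^(−4.87500) = 3.05461 + 0.0305404 = 3.08515.
P₁ = g₁ e^(−E₁/kT) / Z = 0.0305404/3.08515 = 0.009899.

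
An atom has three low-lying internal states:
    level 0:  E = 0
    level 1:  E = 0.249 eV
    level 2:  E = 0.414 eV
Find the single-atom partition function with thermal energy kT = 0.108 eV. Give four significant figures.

Eᵢ/kT = 0, 2.30556, 3.83333.
Z = Σ e^(−Eᵢ/kT) = e^(−0) + e^(−2.30556) + e^(−3.83333) = 1.00000 + 0.0997030 + 0.0216374 = 1.12134.

Z = 1.121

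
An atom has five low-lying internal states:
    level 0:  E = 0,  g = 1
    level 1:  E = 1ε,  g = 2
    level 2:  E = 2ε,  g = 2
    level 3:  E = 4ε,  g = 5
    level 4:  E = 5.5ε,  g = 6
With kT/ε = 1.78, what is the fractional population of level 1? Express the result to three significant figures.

Eᵢ/kT = 0, 0.56180, 1.1236, 2.2472, 3.0899.
Z = Σ gᵢe^(−Eᵢ/kT) = 1·e^(−0) + 2·e^(−0.56180) + 2·e^(−1.1236) + 5·e^(−2.2472) + 6·e^(−3.0899) = 1.0000 + 1.1404 + 0.65021 + 0.52847 + 0.27304 = 3.5921.
P₁ = g₁ e^(−E₁/kT) / Z = 1.1404/3.5921 = 0.317.

0.317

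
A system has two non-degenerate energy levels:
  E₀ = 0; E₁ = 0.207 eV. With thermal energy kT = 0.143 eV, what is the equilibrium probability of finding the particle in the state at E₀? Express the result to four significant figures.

Eᵢ/kT = 0, 1.44755.
Z = Σ e^(−Eᵢ/kT) = e^(−0) + e^(−1.44755) = 1.00000 + 0.235146 = 1.23515.
P₀ = e^(−E₀/kT) / Z = 1.00000/1.23515 = 0.8096.

0.8096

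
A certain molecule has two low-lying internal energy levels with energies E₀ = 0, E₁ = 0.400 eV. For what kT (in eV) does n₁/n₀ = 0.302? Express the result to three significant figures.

n₁/n₀ = exp[−(E₁−E₀)/kT] = 0.302.
⇒ (E₁−E₀)/kT = ln(1/0.302) = ln(3.3113) = 1.1973.
kT = 0.400 eV / 1.1973 = 0.334 eV.

0.334 eV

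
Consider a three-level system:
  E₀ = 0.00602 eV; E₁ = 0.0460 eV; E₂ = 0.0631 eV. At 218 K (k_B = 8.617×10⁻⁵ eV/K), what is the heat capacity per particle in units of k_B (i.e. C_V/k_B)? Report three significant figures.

0.724

k_BT = 8.617×10⁻⁵ × 218 K = 0.018785 eV.
Eᵢ/kT = 0.32047, 2.4488, 3.3591.
Z = Σ e^(−Eᵢ/kT) = e^(−0.32047) + e^(−2.4488) + e^(−3.3591) = 0.72581 + 0.086397 + 0.034767 = 0.84697.
⟨E⟩ = 0.012441 eV, ⟨E²⟩ = 0.00041034 eV².
C_V/k_B = (⟨E²⟩ − ⟨E⟩²)/(kT)² = (0.00041034 − 0.00015478)/0.00035288 = 0.724.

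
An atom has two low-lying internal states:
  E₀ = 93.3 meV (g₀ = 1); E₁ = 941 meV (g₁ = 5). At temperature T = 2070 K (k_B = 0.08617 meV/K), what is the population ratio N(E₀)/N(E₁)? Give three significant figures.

23.2

k_BT = 0.08617 × 2070 K = 178.37 meV.
n₀/n₁ = (g₀/g₁) exp[−(E₀−E₁)/kT] = (1/5) × exp(−(-847.7 meV)/(178.37 meV)) = (1/5) × exp(4.7525) = 23.2.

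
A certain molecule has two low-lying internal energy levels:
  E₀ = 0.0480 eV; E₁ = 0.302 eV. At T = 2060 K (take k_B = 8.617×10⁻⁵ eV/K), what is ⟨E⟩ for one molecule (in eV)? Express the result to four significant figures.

0.09701 eV

k_BT = 8.617×10⁻⁵ × 2060 K = 0.177510 eV.
Eᵢ/kT = 0.270407, 1.70131.
Z = Σ e^(−Eᵢ/kT) = e^(−0.270407) + e^(−1.70131) = 0.763069 + 0.182444 = 0.945513.
⟨E⟩ = Σ Eᵢ e^(−Eᵢ/kT) / Z = (0.0480·0.763069 + 0.302·0.182444) / 0.945513 = 0.09701 eV.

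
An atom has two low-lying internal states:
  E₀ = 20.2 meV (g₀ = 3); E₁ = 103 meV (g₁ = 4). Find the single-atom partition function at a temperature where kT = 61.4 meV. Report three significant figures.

Eᵢ/kT = 0.32899, 1.6775.
Z = Σ gᵢe^(−Eᵢ/kT) = 3·e^(−0.32899) + 4·e^(−1.6775) = 2.1590 + 0.74736 = 2.9064.

Z = 2.91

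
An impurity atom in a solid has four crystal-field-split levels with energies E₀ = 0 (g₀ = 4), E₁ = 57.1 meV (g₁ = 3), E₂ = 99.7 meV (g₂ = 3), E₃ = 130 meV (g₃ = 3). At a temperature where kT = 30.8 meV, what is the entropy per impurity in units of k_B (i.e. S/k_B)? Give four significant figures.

Eᵢ/kT = 0, 1.85390, 3.23701, 4.22078.
Z = Σ gᵢe^(−Eᵢ/kT) = 4·e^(−0) + 3·e^(−1.85390) + 3·e^(−3.23701) + 3·e^(−4.22078) = 4.00000 + 0.469875 + 0.117844 + 0.0440616 = 4.63178.
⟨E⟩ = Σ EᵢPᵢ = 9.56585 meV.
S/k_B = ln Z + ⟨E⟩/kT = ln(4.63178) + 9.56585/30.8 = 1.53294 + 0.310580 = 1.844.

1.844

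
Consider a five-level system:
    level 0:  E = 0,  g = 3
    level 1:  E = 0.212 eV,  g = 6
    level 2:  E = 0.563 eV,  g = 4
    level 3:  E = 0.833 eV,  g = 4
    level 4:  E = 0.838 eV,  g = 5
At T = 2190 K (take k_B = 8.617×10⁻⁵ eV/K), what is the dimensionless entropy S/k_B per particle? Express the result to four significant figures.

2.282

k_BT = 8.617×10⁻⁵ × 2190 K = 0.188712 eV.
Eᵢ/kT = 0, 1.12340, 2.98338, 4.41413, 4.44063.
Z = Σ gᵢe^(−Eᵢ/kT) = 3·e^(−0) + 6·e^(−1.12340) + 4·e^(−2.98338) + 4·e^(−4.41413) + 5·e^(−4.44063) = 3.00000 + 1.95103 + 0.202486 + 0.0484203 + 0.0589425 = 5.26088.
⟨E⟩ = Σ EᵢPᵢ = 0.117347 eV.
S/k_B = ln Z + ⟨E⟩/kT = ln(5.26088) + 0.117347/0.188712 = 1.66030 + 0.621831 = 2.282.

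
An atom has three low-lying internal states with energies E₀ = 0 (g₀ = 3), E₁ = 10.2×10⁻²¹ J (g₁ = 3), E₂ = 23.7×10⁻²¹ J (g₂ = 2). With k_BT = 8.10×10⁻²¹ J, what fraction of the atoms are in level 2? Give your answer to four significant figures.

0.02709

Eᵢ/kT = 0, 1.25926, 2.92593.
Z = Σ gᵢe^(−Eᵢ/kT) = 3·e^(−0) + 3·e^(−1.25926) + 2·e^(−2.92593) = 3.00000 + 0.851592 + 0.107230 = 3.95882.
P₂ = g₂ e^(−E₂/kT) / Z = 0.107230/3.95882 = 0.02709.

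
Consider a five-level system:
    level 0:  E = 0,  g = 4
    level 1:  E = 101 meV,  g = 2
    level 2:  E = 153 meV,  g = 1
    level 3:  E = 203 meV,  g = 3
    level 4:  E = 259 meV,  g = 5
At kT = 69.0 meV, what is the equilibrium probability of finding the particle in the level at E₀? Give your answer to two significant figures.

0.83

Eᵢ/kT = 0, 1.464, 2.217, 2.942, 3.754.
Z = Σ gᵢe^(−Eᵢ/kT) = 4·e^(−0) + 2·e^(−1.464) + 1·e^(−2.217) + 3·e^(−2.942) + 5·e^(−3.754) = 4.000 + 0.4626 + 0.1089 + 0.1583 + 0.1171 = 4.847.
P₀ = g₀ e^(−E₀/kT) / Z = 4.000/4.847 = 0.83.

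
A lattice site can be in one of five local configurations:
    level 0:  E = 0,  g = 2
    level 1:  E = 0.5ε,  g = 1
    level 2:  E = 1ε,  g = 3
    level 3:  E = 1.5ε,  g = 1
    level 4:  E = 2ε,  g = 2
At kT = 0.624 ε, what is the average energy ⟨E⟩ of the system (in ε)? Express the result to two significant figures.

0.35 ε

Eᵢ/kT = 0, 0.8013, 1.603, 2.404, 3.205.
Z = Σ gᵢe^(−Eᵢ/kT) = 2·e^(−0) + 1·e^(−0.8013) + 3·e^(−1.603) + 1·e^(−2.404) + 2·e^(−3.205) = 2.000 + 0.4487 + 0.6039 + 0.09036 + 0.08112 = 3.224.
⟨E⟩ = Σ Eᵢ gᵢe^(−Eᵢ/kT) / Z = (0·2.000 + 0.5·0.4487 + 1·0.6039 + 1.5·0.09036 + 2·0.08112) / 3.224 = 0.35 ε.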